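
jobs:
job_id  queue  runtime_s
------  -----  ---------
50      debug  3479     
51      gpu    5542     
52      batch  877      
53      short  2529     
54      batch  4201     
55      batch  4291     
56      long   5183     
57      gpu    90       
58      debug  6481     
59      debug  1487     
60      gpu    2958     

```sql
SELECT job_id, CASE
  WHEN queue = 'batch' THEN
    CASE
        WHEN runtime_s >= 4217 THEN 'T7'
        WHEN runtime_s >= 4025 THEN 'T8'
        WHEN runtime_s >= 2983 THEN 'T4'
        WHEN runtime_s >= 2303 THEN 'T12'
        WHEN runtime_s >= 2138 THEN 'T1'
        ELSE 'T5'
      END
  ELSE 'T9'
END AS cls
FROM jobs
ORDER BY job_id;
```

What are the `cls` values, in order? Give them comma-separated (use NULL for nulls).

job_id=50: queue='debug' → outer ELSE → T9
job_id=51: queue='gpu' → outer ELSE → T9
job_id=52: queue='batch' → inner[ELSE] → T5
job_id=53: queue='short' → outer ELSE → T9
job_id=54: queue='batch' → inner[runtime_s >= 4025] → T8
job_id=55: queue='batch' → inner[runtime_s >= 4217] → T7
job_id=56: queue='long' → outer ELSE → T9
job_id=57: queue='gpu' → outer ELSE → T9
job_id=58: queue='debug' → outer ELSE → T9
job_id=59: queue='debug' → outer ELSE → T9
job_id=60: queue='gpu' → outer ELSE → T9

T9, T9, T5, T9, T8, T7, T9, T9, T9, T9, T9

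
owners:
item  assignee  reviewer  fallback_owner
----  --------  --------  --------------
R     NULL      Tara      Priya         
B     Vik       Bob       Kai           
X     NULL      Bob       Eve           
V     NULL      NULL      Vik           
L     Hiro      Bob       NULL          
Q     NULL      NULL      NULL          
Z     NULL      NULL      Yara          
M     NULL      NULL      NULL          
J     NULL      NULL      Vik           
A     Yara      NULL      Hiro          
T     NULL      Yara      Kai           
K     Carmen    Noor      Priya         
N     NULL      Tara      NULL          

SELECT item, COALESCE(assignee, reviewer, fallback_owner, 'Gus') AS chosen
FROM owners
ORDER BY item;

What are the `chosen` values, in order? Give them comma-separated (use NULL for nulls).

Yara, Vik, Vik, Carmen, Hiro, Gus, Tara, Gus, Tara, Yara, Vik, Bob, Yara

item=A: assignee=Yara → Yara
item=B: assignee=Vik → Vik
item=J: assignee=NULL, reviewer=NULL, fallback_owner=Vik → Vik
item=K: assignee=Carmen → Carmen
item=L: assignee=Hiro → Hiro
item=M: assignee=NULL, reviewer=NULL, fallback_owner=NULL, → literal Gus → Gus
item=N: assignee=NULL, reviewer=Tara → Tara
item=Q: assignee=NULL, reviewer=NULL, fallback_owner=NULL, → literal Gus → Gus
item=R: assignee=NULL, reviewer=Tara → Tara
item=T: assignee=NULL, reviewer=Yara → Yara
item=V: assignee=NULL, reviewer=NULL, fallback_owner=Vik → Vik
item=X: assignee=NULL, reviewer=Bob → Bob
item=Z: assignee=NULL, reviewer=NULL, fallback_owner=Yara → Yara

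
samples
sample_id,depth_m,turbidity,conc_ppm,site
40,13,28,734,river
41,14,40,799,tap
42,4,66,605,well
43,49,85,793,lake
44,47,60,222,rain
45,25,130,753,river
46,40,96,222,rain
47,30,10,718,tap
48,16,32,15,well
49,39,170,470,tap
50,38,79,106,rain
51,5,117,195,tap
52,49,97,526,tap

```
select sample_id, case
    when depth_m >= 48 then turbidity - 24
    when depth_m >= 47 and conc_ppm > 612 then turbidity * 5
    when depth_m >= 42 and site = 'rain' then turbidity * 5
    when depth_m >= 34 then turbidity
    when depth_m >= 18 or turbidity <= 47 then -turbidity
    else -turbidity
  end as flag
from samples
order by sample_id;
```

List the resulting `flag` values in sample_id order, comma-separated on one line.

-28, -40, -66, 61, 300, -130, 96, -10, -32, 170, 79, -117, 73

sample_id=40: depth_m >= 18 or turbidity <= 47 → -28
sample_id=41: depth_m >= 18 or turbidity <= 47 → -40
sample_id=42: ELSE → -66
sample_id=43: depth_m >= 48 → 61
sample_id=44: depth_m >= 42 and site = 'rain' → 300
sample_id=45: depth_m >= 18 or turbidity <= 47 → -130
sample_id=46: depth_m >= 34 → 96
sample_id=47: depth_m >= 18 or turbidity <= 47 → -10
sample_id=48: depth_m >= 18 or turbidity <= 47 → -32
sample_id=49: depth_m >= 34 → 170
sample_id=50: depth_m >= 34 → 79
sample_id=51: ELSE → -117
sample_id=52: depth_m >= 48 → 73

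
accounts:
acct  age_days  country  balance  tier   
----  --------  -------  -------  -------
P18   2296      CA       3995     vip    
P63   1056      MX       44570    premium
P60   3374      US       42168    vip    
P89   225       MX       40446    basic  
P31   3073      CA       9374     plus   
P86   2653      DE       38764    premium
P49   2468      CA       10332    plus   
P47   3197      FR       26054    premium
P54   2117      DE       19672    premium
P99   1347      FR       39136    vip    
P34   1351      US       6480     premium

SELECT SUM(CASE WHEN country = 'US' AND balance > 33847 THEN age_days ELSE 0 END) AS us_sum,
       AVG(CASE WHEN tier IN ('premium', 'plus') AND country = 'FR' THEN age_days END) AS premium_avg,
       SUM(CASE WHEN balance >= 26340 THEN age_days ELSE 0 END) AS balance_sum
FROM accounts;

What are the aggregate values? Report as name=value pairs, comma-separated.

us_sum=3374, premium_avg=3197, balance_sum=8655

[us_sum: country = 'US' AND balance > 33847]
acct=P18: ✗
acct=P63: ✗
acct=P60: ✓ → 3374
acct=P89: ✗
acct=P31: ✗
acct=P86: ✗
acct=P49: ✗
acct=P47: ✗
acct=P54: ✗
acct=P99: ✗
acct=P34: ✗
us_sum = 3374
—
[premium_avg: tier IN ('premium', 'plus') AND country = 'FR']
acct=P18: ✗
acct=P63: ✗
acct=P60: ✗
acct=P89: ✗
acct=P31: ✗
acct=P86: ✗
acct=P49: ✗
acct=P47: ✓ → 3197
acct=P54: ✗
acct=P99: ✗
acct=P34: ✗
premium_avg = 3197
—
[balance_sum: balance >= 26340]
acct=P18: ✗
acct=P63: ✓ → 1056
acct=P60: ✓ → 3374
acct=P89: ✓ → 225
acct=P31: ✗
acct=P86: ✓ → 2653
acct=P49: ✗
acct=P47: ✗
acct=P54: ✗
acct=P99: ✓ → 1347
acct=P34: ✗
balance_sum = 1056 + 3374 + 225 + 2653 + 1347 = 8655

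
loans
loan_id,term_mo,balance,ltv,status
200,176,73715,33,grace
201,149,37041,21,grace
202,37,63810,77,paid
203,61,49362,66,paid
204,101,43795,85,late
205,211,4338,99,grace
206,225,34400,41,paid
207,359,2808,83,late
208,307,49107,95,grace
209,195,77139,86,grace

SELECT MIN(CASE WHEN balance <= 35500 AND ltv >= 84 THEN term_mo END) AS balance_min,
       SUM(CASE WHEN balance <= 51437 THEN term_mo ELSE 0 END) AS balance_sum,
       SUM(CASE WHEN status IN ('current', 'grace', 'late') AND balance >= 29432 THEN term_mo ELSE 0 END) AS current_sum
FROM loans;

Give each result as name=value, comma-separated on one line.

balance_min=211, balance_sum=1413, current_sum=928

[balance_min: balance <= 35500 AND ltv >= 84]
loan_id=200: ✗
loan_id=201: ✗
loan_id=202: ✗
loan_id=203: ✗
loan_id=204: ✗
loan_id=205: ✓ → 211
loan_id=206: ✗
loan_id=207: ✗
loan_id=208: ✗
loan_id=209: ✗
balance_min = MIN(211) = 211
—
[balance_sum: balance <= 51437]
loan_id=200: ✗
loan_id=201: ✓ → 149
loan_id=202: ✗
loan_id=203: ✓ → 61
loan_id=204: ✓ → 101
loan_id=205: ✓ → 211
loan_id=206: ✓ → 225
loan_id=207: ✓ → 359
loan_id=208: ✓ → 307
loan_id=209: ✗
balance_sum = 149 + 61 + 101 + 211 + 225 + 359 + 307 = 1413
—
[current_sum: status IN ('current', 'grace', 'late') AND balance >= 29432]
loan_id=200: ✓ → 176
loan_id=201: ✓ → 149
loan_id=202: ✗
loan_id=203: ✗
loan_id=204: ✓ → 101
loan_id=205: ✗
loan_id=206: ✗
loan_id=207: ✗
loan_id=208: ✓ → 307
loan_id=209: ✓ → 195
current_sum = 176 + 149 + 101 + 307 + 195 = 928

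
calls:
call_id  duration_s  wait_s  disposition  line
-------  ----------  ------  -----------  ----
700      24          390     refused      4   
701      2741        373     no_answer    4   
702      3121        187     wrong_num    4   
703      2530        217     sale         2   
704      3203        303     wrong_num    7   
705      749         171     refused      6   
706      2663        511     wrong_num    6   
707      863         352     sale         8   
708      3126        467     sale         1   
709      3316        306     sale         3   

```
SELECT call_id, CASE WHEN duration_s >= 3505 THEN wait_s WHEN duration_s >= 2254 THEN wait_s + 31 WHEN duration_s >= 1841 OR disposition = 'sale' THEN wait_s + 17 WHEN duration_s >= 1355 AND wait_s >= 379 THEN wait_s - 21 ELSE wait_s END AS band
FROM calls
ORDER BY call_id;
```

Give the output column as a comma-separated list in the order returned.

call_id=700: ELSE → 390
call_id=701: duration_s >= 2254 → 404
call_id=702: duration_s >= 2254 → 218
call_id=703: duration_s >= 2254 → 248
call_id=704: duration_s >= 2254 → 334
call_id=705: ELSE → 171
call_id=706: duration_s >= 2254 → 542
call_id=707: duration_s >= 1841 OR disposition = 'sale' → 369
call_id=708: duration_s >= 2254 → 498
call_id=709: duration_s >= 2254 → 337

390, 404, 218, 248, 334, 171, 542, 369, 498, 337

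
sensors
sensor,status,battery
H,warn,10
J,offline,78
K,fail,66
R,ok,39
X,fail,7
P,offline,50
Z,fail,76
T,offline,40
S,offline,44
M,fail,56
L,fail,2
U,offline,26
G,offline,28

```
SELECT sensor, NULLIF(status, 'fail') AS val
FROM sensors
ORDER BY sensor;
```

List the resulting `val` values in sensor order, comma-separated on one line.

sensor=G: status=offline vs fail: differ → offline
sensor=H: status=warn vs fail: differ → warn
sensor=J: status=offline vs fail: differ → offline
sensor=K: status=fail vs fail: equal → NULL
sensor=L: status=fail vs fail: equal → NULL
sensor=M: status=fail vs fail: equal → NULL
sensor=P: status=offline vs fail: differ → offline
sensor=R: status=ok vs fail: differ → ok
sensor=S: status=offline vs fail: differ → offline
sensor=T: status=offline vs fail: differ → offline
sensor=U: status=offline vs fail: differ → offline
sensor=X: status=fail vs fail: equal → NULL
sensor=Z: status=fail vs fail: equal → NULL

offline, warn, offline, NULL, NULL, NULL, offline, ok, offline, offline, offline, NULL, NULL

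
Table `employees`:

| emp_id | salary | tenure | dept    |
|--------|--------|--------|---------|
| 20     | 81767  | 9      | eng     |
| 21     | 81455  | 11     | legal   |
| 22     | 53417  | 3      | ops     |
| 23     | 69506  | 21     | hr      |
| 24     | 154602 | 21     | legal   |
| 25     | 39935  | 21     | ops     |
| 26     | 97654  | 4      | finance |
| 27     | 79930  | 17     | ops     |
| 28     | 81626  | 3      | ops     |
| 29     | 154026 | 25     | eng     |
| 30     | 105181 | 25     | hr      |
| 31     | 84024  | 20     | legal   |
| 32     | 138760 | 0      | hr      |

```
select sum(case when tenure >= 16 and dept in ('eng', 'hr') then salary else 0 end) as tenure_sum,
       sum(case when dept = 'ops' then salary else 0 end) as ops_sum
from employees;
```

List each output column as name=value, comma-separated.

tenure_sum=328713, ops_sum=254908

[tenure_sum: tenure >= 16 and dept in ('eng', 'hr')]
emp_id=20: ✗
emp_id=21: ✗
emp_id=22: ✗
emp_id=23: ✓ → 69506
emp_id=24: ✗
emp_id=25: ✗
emp_id=26: ✗
emp_id=27: ✗
emp_id=28: ✗
emp_id=29: ✓ → 154026
emp_id=30: ✓ → 105181
emp_id=31: ✗
emp_id=32: ✗
tenure_sum = 69506 + 154026 + 105181 = 328713
—
[ops_sum: dept = 'ops']
emp_id=20: ✗
emp_id=21: ✗
emp_id=22: ✓ → 53417
emp_id=23: ✗
emp_id=24: ✗
emp_id=25: ✓ → 39935
emp_id=26: ✗
emp_id=27: ✓ → 79930
emp_id=28: ✓ → 81626
emp_id=29: ✗
emp_id=30: ✗
emp_id=31: ✗
emp_id=32: ✗
ops_sum = 53417 + 39935 + 79930 + 81626 = 254908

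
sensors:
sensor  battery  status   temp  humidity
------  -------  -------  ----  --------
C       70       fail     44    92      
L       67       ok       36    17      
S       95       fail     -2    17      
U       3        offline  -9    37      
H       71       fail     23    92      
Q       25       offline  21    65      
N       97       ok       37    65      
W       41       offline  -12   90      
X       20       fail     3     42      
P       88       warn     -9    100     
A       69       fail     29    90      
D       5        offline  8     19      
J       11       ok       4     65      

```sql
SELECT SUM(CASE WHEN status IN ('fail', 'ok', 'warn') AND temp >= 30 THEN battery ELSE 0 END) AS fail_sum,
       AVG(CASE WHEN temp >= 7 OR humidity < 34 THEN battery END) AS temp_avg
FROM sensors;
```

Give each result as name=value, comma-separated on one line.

fail_sum=234, temp_avg=62.375

[fail_sum: status IN ('fail', 'ok', 'warn') AND temp >= 30]
sensor=C: ✓ → 70
sensor=L: ✓ → 67
sensor=S: ✗
sensor=U: ✗
sensor=H: ✗
sensor=Q: ✗
sensor=N: ✓ → 97
sensor=W: ✗
sensor=X: ✗
sensor=P: ✗
sensor=A: ✗
sensor=D: ✗
sensor=J: ✗
fail_sum = 70 + 67 + 97 = 234
—
[temp_avg: temp >= 7 OR humidity < 34]
sensor=C: ✓ → 70
sensor=L: ✓ → 67
sensor=S: ✓ → 95
sensor=U: ✗
sensor=H: ✓ → 71
sensor=Q: ✓ → 25
sensor=N: ✓ → 97
sensor=W: ✗
sensor=X: ✗
sensor=P: ✗
sensor=A: ✓ → 69
sensor=D: ✓ → 5
sensor=J: ✗
temp_avg = (70 + 67 + 95 + 71 + 25 + 97 + 69 + 5) / 8 = 62.375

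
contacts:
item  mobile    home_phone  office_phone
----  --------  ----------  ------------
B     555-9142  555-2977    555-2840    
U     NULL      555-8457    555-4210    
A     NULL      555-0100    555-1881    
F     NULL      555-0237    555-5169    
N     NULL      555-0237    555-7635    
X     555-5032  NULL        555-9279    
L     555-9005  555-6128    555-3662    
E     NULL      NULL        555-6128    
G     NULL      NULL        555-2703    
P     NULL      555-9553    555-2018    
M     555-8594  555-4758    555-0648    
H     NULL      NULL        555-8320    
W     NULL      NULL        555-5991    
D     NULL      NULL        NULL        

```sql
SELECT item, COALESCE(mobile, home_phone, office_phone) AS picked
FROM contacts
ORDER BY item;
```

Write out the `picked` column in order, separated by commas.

555-0100, 555-9142, NULL, 555-6128, 555-0237, 555-2703, 555-8320, 555-9005, 555-8594, 555-0237, 555-9553, 555-8457, 555-5991, 555-5032

item=A: mobile=NULL, home_phone=555-0100 → 555-0100
item=B: mobile=555-9142 → 555-9142
item=D: mobile=NULL, home_phone=NULL, office_phone=NULL (all NULL) → NULL
item=E: mobile=NULL, home_phone=NULL, office_phone=555-6128 → 555-6128
item=F: mobile=NULL, home_phone=555-0237 → 555-0237
item=G: mobile=NULL, home_phone=NULL, office_phone=555-2703 → 555-2703
item=H: mobile=NULL, home_phone=NULL, office_phone=555-8320 → 555-8320
item=L: mobile=555-9005 → 555-9005
item=M: mobile=555-8594 → 555-8594
item=N: mobile=NULL, home_phone=555-0237 → 555-0237
item=P: mobile=NULL, home_phone=555-9553 → 555-9553
item=U: mobile=NULL, home_phone=555-8457 → 555-8457
item=W: mobile=NULL, home_phone=NULL, office_phone=555-5991 → 555-5991
item=X: mobile=555-5032 → 555-5032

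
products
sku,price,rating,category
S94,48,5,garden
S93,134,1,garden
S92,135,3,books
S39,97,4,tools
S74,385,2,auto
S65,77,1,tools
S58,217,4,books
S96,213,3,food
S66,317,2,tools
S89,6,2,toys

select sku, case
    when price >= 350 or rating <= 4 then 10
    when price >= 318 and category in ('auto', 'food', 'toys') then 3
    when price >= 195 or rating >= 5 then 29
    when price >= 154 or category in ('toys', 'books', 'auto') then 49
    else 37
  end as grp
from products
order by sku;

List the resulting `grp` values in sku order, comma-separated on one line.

10, 10, 10, 10, 10, 10, 10, 10, 29, 10

sku=S39: price >= 350 or rating <= 4 → 10
sku=S58: price >= 350 or rating <= 4 → 10
sku=S65: price >= 350 or rating <= 4 → 10
sku=S66: price >= 350 or rating <= 4 → 10
sku=S74: price >= 350 or rating <= 4 → 10
sku=S89: price >= 350 or rating <= 4 → 10
sku=S92: price >= 350 or rating <= 4 → 10
sku=S93: price >= 350 or rating <= 4 → 10
sku=S94: price >= 195 or rating >= 5 → 29
sku=S96: price >= 350 or rating <= 4 → 10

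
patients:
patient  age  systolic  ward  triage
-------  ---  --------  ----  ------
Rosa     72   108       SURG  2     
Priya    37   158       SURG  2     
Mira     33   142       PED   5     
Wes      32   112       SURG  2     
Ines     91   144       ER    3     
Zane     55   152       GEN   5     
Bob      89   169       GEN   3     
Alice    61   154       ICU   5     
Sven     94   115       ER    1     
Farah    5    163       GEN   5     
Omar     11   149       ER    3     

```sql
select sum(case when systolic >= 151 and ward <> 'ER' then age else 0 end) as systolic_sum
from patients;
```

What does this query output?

patient=Rosa: ✗
patient=Priya: ✓ → 37
patient=Mira: ✗
patient=Wes: ✗
patient=Ines: ✗
patient=Zane: ✓ → 55
patient=Bob: ✓ → 89
patient=Alice: ✓ → 61
patient=Sven: ✗
patient=Farah: ✓ → 5
patient=Omar: ✗
systolic_sum = 37 + 55 + 89 + 61 + 5 = 247

247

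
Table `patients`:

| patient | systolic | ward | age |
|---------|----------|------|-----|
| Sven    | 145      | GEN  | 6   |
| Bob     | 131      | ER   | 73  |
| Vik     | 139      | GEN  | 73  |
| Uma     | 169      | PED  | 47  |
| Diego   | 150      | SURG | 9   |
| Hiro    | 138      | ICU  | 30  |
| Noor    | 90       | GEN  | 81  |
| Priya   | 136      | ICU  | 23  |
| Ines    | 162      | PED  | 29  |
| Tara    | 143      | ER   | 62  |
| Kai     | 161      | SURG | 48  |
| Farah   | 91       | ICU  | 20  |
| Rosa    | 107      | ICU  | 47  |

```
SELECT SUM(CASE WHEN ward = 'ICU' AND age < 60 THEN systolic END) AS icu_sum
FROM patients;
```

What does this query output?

patient=Sven: ✗
patient=Bob: ✗
patient=Vik: ✗
patient=Uma: ✗
patient=Diego: ✗
patient=Hiro: ✓ → 138
patient=Noor: ✗
patient=Priya: ✓ → 136
patient=Ines: ✗
patient=Tara: ✗
patient=Kai: ✗
patient=Farah: ✓ → 91
patient=Rosa: ✓ → 107
icu_sum = 138 + 136 + 91 + 107 = 472

472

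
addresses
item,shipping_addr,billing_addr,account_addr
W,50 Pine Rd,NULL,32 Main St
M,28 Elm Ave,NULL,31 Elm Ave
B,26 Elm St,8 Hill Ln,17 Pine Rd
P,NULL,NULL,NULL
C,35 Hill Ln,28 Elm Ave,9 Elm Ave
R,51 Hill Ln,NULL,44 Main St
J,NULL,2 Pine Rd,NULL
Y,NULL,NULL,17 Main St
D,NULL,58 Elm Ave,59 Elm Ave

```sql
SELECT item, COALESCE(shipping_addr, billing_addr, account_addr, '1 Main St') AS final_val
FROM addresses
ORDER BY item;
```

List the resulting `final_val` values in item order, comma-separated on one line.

item=B: shipping_addr=26 Elm St → 26 Elm St
item=C: shipping_addr=35 Hill Ln → 35 Hill Ln
item=D: shipping_addr=NULL, billing_addr=58 Elm Ave → 58 Elm Ave
item=J: shipping_addr=NULL, billing_addr=2 Pine Rd → 2 Pine Rd
item=M: shipping_addr=28 Elm Ave → 28 Elm Ave
item=P: shipping_addr=NULL, billing_addr=NULL, account_addr=NULL, → literal 1 Main St → 1 Main St
item=R: shipping_addr=51 Hill Ln → 51 Hill Ln
item=W: shipping_addr=50 Pine Rd → 50 Pine Rd
item=Y: shipping_addr=NULL, billing_addr=NULL, account_addr=17 Main St → 17 Main St

26 Elm St, 35 Hill Ln, 58 Elm Ave, 2 Pine Rd, 28 Elm Ave, 1 Main St, 51 Hill Ln, 50 Pine Rd, 17 Main St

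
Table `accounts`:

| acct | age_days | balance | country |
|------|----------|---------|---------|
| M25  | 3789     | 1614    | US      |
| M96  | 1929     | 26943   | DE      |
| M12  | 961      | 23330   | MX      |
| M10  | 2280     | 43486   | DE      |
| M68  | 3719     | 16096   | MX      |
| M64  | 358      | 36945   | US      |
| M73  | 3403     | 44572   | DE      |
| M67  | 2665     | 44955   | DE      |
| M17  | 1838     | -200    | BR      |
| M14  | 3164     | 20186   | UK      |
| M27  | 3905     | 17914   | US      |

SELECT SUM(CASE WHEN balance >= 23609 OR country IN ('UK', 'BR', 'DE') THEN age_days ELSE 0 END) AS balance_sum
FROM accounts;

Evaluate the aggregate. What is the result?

acct=M25: ✗
acct=M96: ✓ → 1929
acct=M12: ✗
acct=M10: ✓ → 2280
acct=M68: ✗
acct=M64: ✓ → 358
acct=M73: ✓ → 3403
acct=M67: ✓ → 2665
acct=M17: ✓ → 1838
acct=M14: ✓ → 3164
acct=M27: ✗
balance_sum = 1929 + 2280 + 358 + 3403 + 2665 + 1838 + 3164 = 15637

15637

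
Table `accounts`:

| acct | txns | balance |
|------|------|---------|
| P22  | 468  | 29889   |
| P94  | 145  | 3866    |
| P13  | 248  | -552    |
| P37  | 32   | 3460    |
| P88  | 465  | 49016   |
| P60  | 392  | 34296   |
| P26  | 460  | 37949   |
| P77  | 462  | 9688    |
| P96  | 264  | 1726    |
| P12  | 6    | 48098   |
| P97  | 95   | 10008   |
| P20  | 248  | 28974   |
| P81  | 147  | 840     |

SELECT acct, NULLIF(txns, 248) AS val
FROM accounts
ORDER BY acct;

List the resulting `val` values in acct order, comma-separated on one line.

acct=P12: txns=6 vs 248: differ → 6
acct=P13: txns=248 vs 248: equal → NULL
acct=P20: txns=248 vs 248: equal → NULL
acct=P22: txns=468 vs 248: differ → 468
acct=P26: txns=460 vs 248: differ → 460
acct=P37: txns=32 vs 248: differ → 32
acct=P60: txns=392 vs 248: differ → 392
acct=P77: txns=462 vs 248: differ → 462
acct=P81: txns=147 vs 248: differ → 147
acct=P88: txns=465 vs 248: differ → 465
acct=P94: txns=145 vs 248: differ → 145
acct=P96: txns=264 vs 248: differ → 264
acct=P97: txns=95 vs 248: differ → 95

6, NULL, NULL, 468, 460, 32, 392, 462, 147, 465, 145, 264, 95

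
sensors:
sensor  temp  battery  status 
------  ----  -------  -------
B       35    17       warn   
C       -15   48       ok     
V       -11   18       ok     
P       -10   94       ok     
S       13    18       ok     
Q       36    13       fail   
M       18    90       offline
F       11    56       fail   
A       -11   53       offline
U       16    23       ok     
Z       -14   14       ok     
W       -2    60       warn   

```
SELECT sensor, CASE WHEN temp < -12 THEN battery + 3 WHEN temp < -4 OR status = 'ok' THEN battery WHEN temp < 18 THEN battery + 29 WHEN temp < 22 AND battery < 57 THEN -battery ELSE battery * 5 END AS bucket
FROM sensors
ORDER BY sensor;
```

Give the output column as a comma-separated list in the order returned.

53, 85, 51, 85, 450, 94, 65, 18, 23, 18, 89, 17

sensor=A: temp < -4 OR status = 'ok' → 53
sensor=B: ELSE → 85
sensor=C: temp < -12 → 51
sensor=F: temp < 18 → 85
sensor=M: ELSE → 450
sensor=P: temp < -4 OR status = 'ok' → 94
sensor=Q: ELSE → 65
sensor=S: temp < -4 OR status = 'ok' → 18
sensor=U: temp < -4 OR status = 'ok' → 23
sensor=V: temp < -4 OR status = 'ok' → 18
sensor=W: temp < 18 → 89
sensor=Z: temp < -12 → 17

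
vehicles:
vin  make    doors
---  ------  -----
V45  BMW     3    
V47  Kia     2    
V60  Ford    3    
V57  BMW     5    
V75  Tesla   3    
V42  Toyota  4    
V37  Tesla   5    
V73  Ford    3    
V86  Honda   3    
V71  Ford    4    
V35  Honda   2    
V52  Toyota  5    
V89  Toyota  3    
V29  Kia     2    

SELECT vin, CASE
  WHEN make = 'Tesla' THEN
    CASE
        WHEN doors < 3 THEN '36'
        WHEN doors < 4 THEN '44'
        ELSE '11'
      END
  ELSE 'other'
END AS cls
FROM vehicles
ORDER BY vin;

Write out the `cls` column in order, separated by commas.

vin=V29: make='Kia' → outer ELSE → other
vin=V35: make='Honda' → outer ELSE → other
vin=V37: make='Tesla' → inner[ELSE] → 11
vin=V42: make='Toyota' → outer ELSE → other
vin=V45: make='BMW' → outer ELSE → other
vin=V47: make='Kia' → outer ELSE → other
vin=V52: make='Toyota' → outer ELSE → other
vin=V57: make='BMW' → outer ELSE → other
vin=V60: make='Ford' → outer ELSE → other
vin=V71: make='Ford' → outer ELSE → other
vin=V73: make='Ford' → outer ELSE → other
vin=V75: make='Tesla' → inner[doors < 4] → 44
vin=V86: make='Honda' → outer ELSE → other
vin=V89: make='Toyota' → outer ELSE → other

other, other, 11, other, other, other, other, other, other, other, other, 44, other, other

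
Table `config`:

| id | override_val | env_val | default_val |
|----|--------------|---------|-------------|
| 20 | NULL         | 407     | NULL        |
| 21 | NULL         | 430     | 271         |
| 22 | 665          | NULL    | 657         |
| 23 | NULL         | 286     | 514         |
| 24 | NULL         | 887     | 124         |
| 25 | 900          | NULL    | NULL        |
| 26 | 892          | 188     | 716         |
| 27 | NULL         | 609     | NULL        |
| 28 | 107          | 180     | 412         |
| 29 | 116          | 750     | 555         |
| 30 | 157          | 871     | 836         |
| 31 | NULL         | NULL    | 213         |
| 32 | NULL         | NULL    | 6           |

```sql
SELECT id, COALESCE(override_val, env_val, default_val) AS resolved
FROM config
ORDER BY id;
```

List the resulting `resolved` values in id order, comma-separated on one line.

id=20: override_val=NULL, env_val=407 → 407
id=21: override_val=NULL, env_val=430 → 430
id=22: override_val=665 → 665
id=23: override_val=NULL, env_val=286 → 286
id=24: override_val=NULL, env_val=887 → 887
id=25: override_val=900 → 900
id=26: override_val=892 → 892
id=27: override_val=NULL, env_val=609 → 609
id=28: override_val=107 → 107
id=29: override_val=116 → 116
id=30: override_val=157 → 157
id=31: override_val=NULL, env_val=NULL, default_val=213 → 213
id=32: override_val=NULL, env_val=NULL, default_val=6 → 6

407, 430, 665, 286, 887, 900, 892, 609, 107, 116, 157, 213, 6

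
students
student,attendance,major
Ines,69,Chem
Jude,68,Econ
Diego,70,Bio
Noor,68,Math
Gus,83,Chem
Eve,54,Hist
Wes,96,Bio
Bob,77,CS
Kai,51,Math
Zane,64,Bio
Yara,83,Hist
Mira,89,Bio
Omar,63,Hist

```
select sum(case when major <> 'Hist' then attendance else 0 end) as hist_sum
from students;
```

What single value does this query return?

student=Ines: ✓ → 69
student=Jude: ✓ → 68
student=Diego: ✓ → 70
student=Noor: ✓ → 68
student=Gus: ✓ → 83
student=Eve: ✗
student=Wes: ✓ → 96
student=Bob: ✓ → 77
student=Kai: ✓ → 51
student=Zane: ✓ → 64
student=Yara: ✗
student=Mira: ✓ → 89
student=Omar: ✗
hist_sum = 69 + 68 + 70 + 68 + 83 + 96 + 77 + 51 + 64 + 89 = 735

735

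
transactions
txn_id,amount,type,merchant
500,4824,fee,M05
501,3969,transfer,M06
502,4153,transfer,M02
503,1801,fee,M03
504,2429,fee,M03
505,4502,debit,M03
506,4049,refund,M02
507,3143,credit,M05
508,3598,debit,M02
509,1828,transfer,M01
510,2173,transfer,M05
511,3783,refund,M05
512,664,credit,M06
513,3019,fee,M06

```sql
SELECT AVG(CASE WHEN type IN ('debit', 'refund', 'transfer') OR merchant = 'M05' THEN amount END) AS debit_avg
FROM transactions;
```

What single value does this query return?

3602.2

txn_id=500: ✓ → 4824
txn_id=501: ✓ → 3969
txn_id=502: ✓ → 4153
txn_id=503: ✗
txn_id=504: ✗
txn_id=505: ✓ → 4502
txn_id=506: ✓ → 4049
txn_id=507: ✓ → 3143
txn_id=508: ✓ → 3598
txn_id=509: ✓ → 1828
txn_id=510: ✓ → 2173
txn_id=511: ✓ → 3783
txn_id=512: ✗
txn_id=513: ✗
debit_avg = (4824 + 3969 + 4153 + 4502 + 4049 + 3143 + 3598 + 1828 + 2173 + 3783) / 10 = 3602.2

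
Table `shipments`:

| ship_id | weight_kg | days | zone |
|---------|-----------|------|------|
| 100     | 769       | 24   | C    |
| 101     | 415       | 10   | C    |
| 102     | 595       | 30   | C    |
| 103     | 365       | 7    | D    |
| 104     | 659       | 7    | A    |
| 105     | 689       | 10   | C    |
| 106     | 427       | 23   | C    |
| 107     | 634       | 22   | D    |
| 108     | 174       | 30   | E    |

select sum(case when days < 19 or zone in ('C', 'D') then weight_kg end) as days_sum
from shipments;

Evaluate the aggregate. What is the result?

4553

ship_id=100: ✓ → 769
ship_id=101: ✓ → 415
ship_id=102: ✓ → 595
ship_id=103: ✓ → 365
ship_id=104: ✓ → 659
ship_id=105: ✓ → 689
ship_id=106: ✓ → 427
ship_id=107: ✓ → 634
ship_id=108: ✗
days_sum = 769 + 415 + 595 + 365 + 659 + 689 + 427 + 634 = 4553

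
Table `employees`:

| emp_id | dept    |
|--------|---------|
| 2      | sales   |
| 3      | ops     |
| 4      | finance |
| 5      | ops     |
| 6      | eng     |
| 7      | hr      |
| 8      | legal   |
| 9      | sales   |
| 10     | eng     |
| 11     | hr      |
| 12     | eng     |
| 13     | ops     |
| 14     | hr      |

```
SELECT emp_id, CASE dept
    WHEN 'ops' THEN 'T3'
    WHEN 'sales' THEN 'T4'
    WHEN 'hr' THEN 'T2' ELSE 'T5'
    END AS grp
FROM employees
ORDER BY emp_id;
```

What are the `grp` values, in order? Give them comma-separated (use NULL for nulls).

T4, T3, T5, T3, T5, T2, T5, T4, T5, T2, T5, T3, T2

emp_id=2: dept='sales' → T4
emp_id=3: dept='ops' → T3
emp_id=4: ELSE → T5
emp_id=5: dept='ops' → T3
emp_id=6: ELSE → T5
emp_id=7: dept='hr' → T2
emp_id=8: ELSE → T5
emp_id=9: dept='sales' → T4
emp_id=10: ELSE → T5
emp_id=11: dept='hr' → T2
emp_id=12: ELSE → T5
emp_id=13: dept='ops' → T3
emp_id=14: dept='hr' → T2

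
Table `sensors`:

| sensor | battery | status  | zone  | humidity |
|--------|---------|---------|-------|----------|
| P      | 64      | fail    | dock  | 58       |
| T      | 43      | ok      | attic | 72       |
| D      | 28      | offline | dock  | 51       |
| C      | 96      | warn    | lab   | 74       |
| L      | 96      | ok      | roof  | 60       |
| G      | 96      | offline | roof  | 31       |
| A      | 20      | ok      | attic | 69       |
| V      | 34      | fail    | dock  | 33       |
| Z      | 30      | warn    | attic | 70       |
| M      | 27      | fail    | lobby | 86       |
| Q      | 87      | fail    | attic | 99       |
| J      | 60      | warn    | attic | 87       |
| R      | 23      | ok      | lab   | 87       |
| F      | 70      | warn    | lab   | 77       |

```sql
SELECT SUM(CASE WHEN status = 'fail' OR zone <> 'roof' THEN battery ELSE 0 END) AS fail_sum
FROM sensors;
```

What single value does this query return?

sensor=P: ✓ → 64
sensor=T: ✓ → 43
sensor=D: ✓ → 28
sensor=C: ✓ → 96
sensor=L: ✗
sensor=G: ✗
sensor=A: ✓ → 20
sensor=V: ✓ → 34
sensor=Z: ✓ → 30
sensor=M: ✓ → 27
sensor=Q: ✓ → 87
sensor=J: ✓ → 60
sensor=R: ✓ → 23
sensor=F: ✓ → 70
fail_sum = 64 + 43 + 28 + 96 + 20 + 34 + 30 + 27 + 87 + 60 + 23 + 70 = 582

582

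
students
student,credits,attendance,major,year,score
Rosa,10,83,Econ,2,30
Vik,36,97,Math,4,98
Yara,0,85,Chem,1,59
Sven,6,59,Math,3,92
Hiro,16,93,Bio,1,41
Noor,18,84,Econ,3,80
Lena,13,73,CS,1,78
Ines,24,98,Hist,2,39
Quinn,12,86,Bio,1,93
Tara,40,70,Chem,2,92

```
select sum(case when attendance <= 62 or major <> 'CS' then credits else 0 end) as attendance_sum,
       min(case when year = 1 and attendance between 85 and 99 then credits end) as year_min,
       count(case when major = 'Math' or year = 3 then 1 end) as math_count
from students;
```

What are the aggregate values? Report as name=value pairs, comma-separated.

attendance_sum=162, year_min=0, math_count=3

[attendance_sum: attendance <= 62 or major <> 'CS']
student=Rosa: ✓ → 10
student=Vik: ✓ → 36
student=Yara: ✓ → 0
student=Sven: ✓ → 6
student=Hiro: ✓ → 16
student=Noor: ✓ → 18
student=Lena: ✗
student=Ines: ✓ → 24
student=Quinn: ✓ → 12
student=Tara: ✓ → 40
attendance_sum = 10 + 36 + 6 + 16 + 18 + 24 + 12 + 40 = 162
—
[year_min: year = 1 and attendance between 85 and 99]
student=Rosa: ✗
student=Vik: ✗
student=Yara: ✓ → 0
student=Sven: ✗
student=Hiro: ✓ → 16
student=Noor: ✗
student=Lena: ✗
student=Ines: ✗
student=Quinn: ✓ → 12
student=Tara: ✗
year_min = MIN(0, 16, 12) = 0
—
[math_count: major = 'Math' or year = 3]
student=Rosa: ✗
student=Vik: ✓ → 1
student=Yara: ✗
student=Sven: ✓ → 1
student=Hiro: ✗
student=Noor: ✓ → 1
student=Lena: ✗
student=Ines: ✗
student=Quinn: ✗
student=Tara: ✗
math_count = COUNT(1, 1, 1) = 3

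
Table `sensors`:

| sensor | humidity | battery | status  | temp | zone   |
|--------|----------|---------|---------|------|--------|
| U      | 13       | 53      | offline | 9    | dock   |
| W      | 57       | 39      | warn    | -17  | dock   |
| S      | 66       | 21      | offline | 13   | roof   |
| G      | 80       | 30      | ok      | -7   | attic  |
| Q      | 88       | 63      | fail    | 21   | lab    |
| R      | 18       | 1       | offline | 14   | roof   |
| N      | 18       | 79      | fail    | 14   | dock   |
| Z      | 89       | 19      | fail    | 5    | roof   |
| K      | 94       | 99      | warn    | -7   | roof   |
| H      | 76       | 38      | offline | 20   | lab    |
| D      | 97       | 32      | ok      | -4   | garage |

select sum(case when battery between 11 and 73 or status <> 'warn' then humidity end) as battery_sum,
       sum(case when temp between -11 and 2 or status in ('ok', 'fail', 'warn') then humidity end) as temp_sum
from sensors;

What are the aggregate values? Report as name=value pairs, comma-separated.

[battery_sum: battery between 11 and 73 or status <> 'warn']
sensor=U: ✓ → 13
sensor=W: ✓ → 57
sensor=S: ✓ → 66
sensor=G: ✓ → 80
sensor=Q: ✓ → 88
sensor=R: ✓ → 18
sensor=N: ✓ → 18
sensor=Z: ✓ → 89
sensor=K: ✗
sensor=H: ✓ → 76
sensor=D: ✓ → 97
battery_sum = 13 + 57 + 66 + 80 + 88 + 18 + 18 + 89 + 76 + 97 = 602
—
[temp_sum: temp between -11 and 2 or status in ('ok', 'fail', 'warn')]
sensor=U: ✗
sensor=W: ✓ → 57
sensor=S: ✗
sensor=G: ✓ → 80
sensor=Q: ✓ → 88
sensor=R: ✗
sensor=N: ✓ → 18
sensor=Z: ✓ → 89
sensor=K: ✓ → 94
sensor=H: ✗
sensor=D: ✓ → 97
temp_sum = 57 + 80 + 88 + 18 + 89 + 94 + 97 = 523

battery_sum=602, temp_sum=523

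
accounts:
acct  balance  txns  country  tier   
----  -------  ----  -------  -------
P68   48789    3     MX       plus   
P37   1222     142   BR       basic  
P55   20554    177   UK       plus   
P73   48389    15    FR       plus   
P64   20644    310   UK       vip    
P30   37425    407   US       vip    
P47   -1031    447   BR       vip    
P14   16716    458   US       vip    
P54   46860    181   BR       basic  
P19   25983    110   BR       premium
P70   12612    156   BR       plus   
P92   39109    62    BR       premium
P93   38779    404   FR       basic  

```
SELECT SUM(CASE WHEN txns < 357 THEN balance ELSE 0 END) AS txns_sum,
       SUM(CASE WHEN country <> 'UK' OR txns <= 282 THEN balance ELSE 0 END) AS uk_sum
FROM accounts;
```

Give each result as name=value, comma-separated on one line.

txns_sum=264162, uk_sum=335407

[txns_sum: txns < 357]
acct=P68: ✓ → 48789
acct=P37: ✓ → 1222
acct=P55: ✓ → 20554
acct=P73: ✓ → 48389
acct=P64: ✓ → 20644
acct=P30: ✗
acct=P47: ✗
acct=P14: ✗
acct=P54: ✓ → 46860
acct=P19: ✓ → 25983
acct=P70: ✓ → 12612
acct=P92: ✓ → 39109
acct=P93: ✗
txns_sum = 48789 + 1222 + 20554 + 48389 + 20644 + 46860 + 25983 + 12612 + 39109 = 264162
—
[uk_sum: country <> 'UK' OR txns <= 282]
acct=P68: ✓ → 48789
acct=P37: ✓ → 1222
acct=P55: ✓ → 20554
acct=P73: ✓ → 48389
acct=P64: ✗
acct=P30: ✓ → 37425
acct=P47: ✓ → -1031
acct=P14: ✓ → 16716
acct=P54: ✓ → 46860
acct=P19: ✓ → 25983
acct=P70: ✓ → 12612
acct=P92: ✓ → 39109
acct=P93: ✓ → 38779
uk_sum = 48789 + 1222 + 20554 + 48389 + 37425 + -1031 + 16716 + 46860 + 25983 + 12612 + 39109 + 38779 = 335407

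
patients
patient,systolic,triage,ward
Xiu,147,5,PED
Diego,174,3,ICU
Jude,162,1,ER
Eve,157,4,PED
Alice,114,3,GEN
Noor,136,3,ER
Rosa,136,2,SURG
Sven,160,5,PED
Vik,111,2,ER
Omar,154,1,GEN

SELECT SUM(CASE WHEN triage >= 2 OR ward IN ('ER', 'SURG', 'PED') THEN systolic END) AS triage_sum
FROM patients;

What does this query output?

1297

patient=Xiu: ✓ → 147
patient=Diego: ✓ → 174
patient=Jude: ✓ → 162
patient=Eve: ✓ → 157
patient=Alice: ✓ → 114
patient=Noor: ✓ → 136
patient=Rosa: ✓ → 136
patient=Sven: ✓ → 160
patient=Vik: ✓ → 111
patient=Omar: ✗
triage_sum = 147 + 174 + 162 + 157 + 114 + 136 + 136 + 160 + 111 = 1297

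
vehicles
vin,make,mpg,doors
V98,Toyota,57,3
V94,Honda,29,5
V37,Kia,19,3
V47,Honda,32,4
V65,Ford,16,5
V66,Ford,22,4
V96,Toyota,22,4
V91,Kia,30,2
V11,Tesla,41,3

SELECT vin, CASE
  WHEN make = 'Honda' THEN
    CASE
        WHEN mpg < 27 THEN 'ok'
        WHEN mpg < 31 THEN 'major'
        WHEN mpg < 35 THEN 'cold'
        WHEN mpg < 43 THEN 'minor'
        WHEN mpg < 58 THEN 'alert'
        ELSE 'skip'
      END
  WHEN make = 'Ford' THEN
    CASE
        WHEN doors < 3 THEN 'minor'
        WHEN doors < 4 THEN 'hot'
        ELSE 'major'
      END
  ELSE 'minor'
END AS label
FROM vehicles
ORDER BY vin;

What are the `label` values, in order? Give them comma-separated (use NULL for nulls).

vin=V11: make='Tesla' → outer ELSE → minor
vin=V37: make='Kia' → outer ELSE → minor
vin=V47: make='Honda' → inner[mpg < 35] → cold
vin=V65: make='Ford' → inner[ELSE] → major
vin=V66: make='Ford' → inner[ELSE] → major
vin=V91: make='Kia' → outer ELSE → minor
vin=V94: make='Honda' → inner[mpg < 31] → major
vin=V96: make='Toyota' → outer ELSE → minor
vin=V98: make='Toyota' → outer ELSE → minor

minor, minor, cold, major, major, minor, major, minor, minor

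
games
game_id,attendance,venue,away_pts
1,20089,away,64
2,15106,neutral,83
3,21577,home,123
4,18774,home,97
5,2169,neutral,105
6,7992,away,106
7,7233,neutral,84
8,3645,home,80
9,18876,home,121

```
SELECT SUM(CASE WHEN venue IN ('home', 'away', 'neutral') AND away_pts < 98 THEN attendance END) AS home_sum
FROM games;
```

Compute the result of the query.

64847

game_id=1: ✓ → 20089
game_id=2: ✓ → 15106
game_id=3: ✗
game_id=4: ✓ → 18774
game_id=5: ✗
game_id=6: ✗
game_id=7: ✓ → 7233
game_id=8: ✓ → 3645
game_id=9: ✗
home_sum = 20089 + 15106 + 18774 + 7233 + 3645 = 64847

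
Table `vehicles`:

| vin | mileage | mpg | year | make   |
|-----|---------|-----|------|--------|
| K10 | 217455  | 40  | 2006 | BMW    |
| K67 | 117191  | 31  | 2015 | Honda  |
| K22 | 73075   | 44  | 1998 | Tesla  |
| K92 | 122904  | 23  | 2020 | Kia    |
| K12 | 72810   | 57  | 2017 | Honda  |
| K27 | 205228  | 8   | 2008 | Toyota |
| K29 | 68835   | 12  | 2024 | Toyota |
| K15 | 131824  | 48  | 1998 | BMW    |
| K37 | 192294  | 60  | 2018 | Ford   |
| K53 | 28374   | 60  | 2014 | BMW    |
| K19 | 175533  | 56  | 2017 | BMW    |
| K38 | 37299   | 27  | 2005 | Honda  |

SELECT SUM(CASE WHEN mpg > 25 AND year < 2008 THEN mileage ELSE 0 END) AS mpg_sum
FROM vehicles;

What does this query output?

vin=K10: ✓ → 217455
vin=K67: ✗
vin=K22: ✓ → 73075
vin=K92: ✗
vin=K12: ✗
vin=K27: ✗
vin=K29: ✗
vin=K15: ✓ → 131824
vin=K37: ✗
vin=K53: ✗
vin=K19: ✗
vin=K38: ✓ → 37299
mpg_sum = 217455 + 73075 + 131824 + 37299 = 459653

459653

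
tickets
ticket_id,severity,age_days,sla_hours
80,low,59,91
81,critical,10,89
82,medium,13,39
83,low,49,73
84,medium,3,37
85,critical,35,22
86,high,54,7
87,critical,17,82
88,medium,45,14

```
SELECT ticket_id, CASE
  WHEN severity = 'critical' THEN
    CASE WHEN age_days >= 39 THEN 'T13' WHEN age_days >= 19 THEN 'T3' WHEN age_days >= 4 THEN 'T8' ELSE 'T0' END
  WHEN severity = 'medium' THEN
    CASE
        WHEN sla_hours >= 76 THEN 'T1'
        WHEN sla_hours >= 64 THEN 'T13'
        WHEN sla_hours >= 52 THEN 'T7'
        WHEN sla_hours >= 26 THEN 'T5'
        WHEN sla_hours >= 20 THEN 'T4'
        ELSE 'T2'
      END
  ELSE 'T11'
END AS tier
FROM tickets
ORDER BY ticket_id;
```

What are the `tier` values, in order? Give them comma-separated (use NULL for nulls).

ticket_id=80: severity='low' → outer ELSE → T11
ticket_id=81: severity='critical' → inner[age_days >= 4] → T8
ticket_id=82: severity='medium' → inner[sla_hours >= 26] → T5
ticket_id=83: severity='low' → outer ELSE → T11
ticket_id=84: severity='medium' → inner[sla_hours >= 26] → T5
ticket_id=85: severity='critical' → inner[age_days >= 19] → T3
ticket_id=86: severity='high' → outer ELSE → T11
ticket_id=87: severity='critical' → inner[age_days >= 4] → T8
ticket_id=88: severity='medium' → inner[ELSE] → T2

T11, T8, T5, T11, T5, T3, T11, T8, T2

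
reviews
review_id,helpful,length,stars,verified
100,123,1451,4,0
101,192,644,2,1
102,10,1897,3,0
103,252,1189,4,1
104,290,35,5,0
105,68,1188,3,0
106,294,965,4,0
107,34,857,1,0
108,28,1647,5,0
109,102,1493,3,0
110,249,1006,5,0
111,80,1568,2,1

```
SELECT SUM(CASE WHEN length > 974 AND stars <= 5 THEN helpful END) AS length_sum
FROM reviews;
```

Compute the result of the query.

912

review_id=100: ✓ → 123
review_id=101: ✗
review_id=102: ✓ → 10
review_id=103: ✓ → 252
review_id=104: ✗
review_id=105: ✓ → 68
review_id=106: ✗
review_id=107: ✗
review_id=108: ✓ → 28
review_id=109: ✓ → 102
review_id=110: ✓ → 249
review_id=111: ✓ → 80
length_sum = 123 + 10 + 252 + 68 + 28 + 102 + 249 + 80 = 912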